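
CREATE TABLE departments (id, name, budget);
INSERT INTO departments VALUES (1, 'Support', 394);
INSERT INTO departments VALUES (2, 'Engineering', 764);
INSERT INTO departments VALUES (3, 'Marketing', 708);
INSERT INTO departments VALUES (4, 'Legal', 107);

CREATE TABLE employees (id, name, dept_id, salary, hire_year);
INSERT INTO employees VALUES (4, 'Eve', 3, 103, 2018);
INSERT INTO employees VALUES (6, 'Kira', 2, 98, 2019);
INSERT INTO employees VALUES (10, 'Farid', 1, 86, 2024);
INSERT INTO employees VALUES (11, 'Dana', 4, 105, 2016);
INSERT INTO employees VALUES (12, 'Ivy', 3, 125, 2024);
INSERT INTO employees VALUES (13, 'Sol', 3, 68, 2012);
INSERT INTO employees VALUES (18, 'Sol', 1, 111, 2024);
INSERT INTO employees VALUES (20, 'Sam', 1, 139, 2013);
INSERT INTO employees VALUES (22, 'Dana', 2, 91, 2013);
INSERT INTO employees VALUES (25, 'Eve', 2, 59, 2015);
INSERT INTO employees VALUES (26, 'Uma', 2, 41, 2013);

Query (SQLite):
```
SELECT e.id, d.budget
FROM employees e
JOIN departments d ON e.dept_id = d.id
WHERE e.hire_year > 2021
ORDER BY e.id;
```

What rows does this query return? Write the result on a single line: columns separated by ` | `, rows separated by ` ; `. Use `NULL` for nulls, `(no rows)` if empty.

10 | 394 ; 12 | 708 ; 18 | 394

Each employees row matches the departments row where dept_id = departments.id.
Then keep rows with e.hire_year > 2021.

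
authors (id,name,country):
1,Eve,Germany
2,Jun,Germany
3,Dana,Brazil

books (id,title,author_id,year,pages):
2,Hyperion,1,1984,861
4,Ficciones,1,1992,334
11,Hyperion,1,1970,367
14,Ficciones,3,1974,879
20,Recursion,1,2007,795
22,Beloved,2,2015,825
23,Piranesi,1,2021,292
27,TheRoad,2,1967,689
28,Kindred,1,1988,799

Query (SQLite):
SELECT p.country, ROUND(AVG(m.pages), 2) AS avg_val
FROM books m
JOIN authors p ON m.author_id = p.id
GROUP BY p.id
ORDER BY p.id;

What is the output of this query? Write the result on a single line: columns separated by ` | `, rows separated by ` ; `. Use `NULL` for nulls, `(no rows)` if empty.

Germany | 574.67 ; Germany | 757 ; Brazil | 879

Join each books row to its authors via author_id.
Group joined rows by authors.id; compute ROUND(AVG(m.pages), 2) per group.
  1: ids {2, 4, 11, 20, 23, 28} → ROUND(AVG(m.pages), 2)=574.67
  2: ids {22, 27} → ROUND(AVG(m.pages), 2)=757
  3: ids {14} → ROUND(AVG(m.pages), 2)=879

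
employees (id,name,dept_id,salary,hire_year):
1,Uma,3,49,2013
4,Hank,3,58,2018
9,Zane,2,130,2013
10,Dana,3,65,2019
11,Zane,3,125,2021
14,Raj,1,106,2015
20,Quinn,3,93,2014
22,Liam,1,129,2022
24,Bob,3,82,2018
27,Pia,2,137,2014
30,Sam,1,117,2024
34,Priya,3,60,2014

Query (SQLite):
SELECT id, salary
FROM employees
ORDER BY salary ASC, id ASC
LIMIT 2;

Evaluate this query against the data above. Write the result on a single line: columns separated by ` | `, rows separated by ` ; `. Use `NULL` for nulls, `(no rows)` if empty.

1 | 49 ; 4 | 58

Sort by salary asc, tiebreak id asc: (49, id=1), (58, id=4), (60, id=34), (65, id=10), (82, id=24) …. Take first 2.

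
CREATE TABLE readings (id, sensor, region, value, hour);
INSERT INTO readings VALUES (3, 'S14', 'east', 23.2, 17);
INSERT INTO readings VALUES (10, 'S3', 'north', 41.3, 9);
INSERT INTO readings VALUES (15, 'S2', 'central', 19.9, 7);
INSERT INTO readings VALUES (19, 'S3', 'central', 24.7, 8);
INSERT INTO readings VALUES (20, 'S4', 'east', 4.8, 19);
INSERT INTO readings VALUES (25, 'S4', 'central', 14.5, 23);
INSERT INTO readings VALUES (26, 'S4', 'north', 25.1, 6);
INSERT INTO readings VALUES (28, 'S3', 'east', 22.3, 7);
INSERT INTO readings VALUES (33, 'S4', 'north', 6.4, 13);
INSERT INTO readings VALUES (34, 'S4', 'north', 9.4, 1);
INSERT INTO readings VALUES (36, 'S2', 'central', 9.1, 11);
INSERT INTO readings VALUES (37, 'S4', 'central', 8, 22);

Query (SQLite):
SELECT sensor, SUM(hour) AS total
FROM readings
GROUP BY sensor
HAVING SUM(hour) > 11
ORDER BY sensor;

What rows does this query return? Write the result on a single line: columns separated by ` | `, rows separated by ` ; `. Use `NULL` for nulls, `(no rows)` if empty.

Partition readings by sensor; compute SUM(hour) within each group.
HAVING: keep groups where SUM(hour) > 11.
  S14: ids {3} → SUM(hour)=17
  S2: ids {15, 36} → SUM(hour)=18
  S3: ids {10, 19, 28} → SUM(hour)=24
  S4: ids {20, 25, 26, 33, 34, 37} → SUM(hour)=84

S14 | 17 ; S2 | 18 ; S3 | 24 ; S4 | 84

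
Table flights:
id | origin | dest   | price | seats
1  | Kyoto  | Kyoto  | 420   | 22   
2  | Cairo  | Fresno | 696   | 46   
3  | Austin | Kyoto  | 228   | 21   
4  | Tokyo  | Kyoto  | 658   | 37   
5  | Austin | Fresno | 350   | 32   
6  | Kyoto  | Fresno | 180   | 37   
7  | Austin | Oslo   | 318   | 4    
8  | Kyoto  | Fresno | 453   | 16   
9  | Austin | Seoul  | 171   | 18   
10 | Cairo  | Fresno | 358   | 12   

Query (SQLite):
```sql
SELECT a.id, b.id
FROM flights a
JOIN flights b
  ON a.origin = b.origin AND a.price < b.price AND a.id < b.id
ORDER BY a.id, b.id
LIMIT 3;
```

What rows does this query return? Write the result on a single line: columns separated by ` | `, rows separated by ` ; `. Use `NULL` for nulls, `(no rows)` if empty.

1 | 8 ; 3 | 5 ; 3 | 7

Pairs (a,b) with same origin, a.price < b.price, a.id < b.id.
origin groups: Austin:{3,5,7,9} Cairo:{2,10} Kyoto:{1,6,8} Tokyo:{4}
Ordered by (a.id, b.id); first 3.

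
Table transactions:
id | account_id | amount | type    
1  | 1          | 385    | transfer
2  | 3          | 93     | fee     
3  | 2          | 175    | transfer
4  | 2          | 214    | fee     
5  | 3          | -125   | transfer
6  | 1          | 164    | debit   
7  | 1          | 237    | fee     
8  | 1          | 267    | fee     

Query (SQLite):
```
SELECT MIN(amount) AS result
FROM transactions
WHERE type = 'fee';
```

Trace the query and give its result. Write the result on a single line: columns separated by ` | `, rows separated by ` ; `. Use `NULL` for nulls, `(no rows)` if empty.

Rows where type='fee' → amount values: [93, 214, 237, 267].
MIN of non-NULL values = 93.

93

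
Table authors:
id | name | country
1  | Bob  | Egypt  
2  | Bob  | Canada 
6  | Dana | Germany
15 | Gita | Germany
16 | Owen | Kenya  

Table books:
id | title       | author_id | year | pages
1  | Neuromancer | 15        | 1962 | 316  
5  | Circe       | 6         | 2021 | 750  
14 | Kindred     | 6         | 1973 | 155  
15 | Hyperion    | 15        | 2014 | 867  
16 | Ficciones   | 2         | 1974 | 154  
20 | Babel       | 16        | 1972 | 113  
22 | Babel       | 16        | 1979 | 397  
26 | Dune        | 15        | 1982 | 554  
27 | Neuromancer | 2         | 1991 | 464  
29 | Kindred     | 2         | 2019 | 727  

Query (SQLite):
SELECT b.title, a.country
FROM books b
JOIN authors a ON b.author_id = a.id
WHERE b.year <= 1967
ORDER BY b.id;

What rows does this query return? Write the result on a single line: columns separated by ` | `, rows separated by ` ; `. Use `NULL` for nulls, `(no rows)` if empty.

Neuromancer | Germany

Each books row matches the authors row where author_id = authors.id.
Then keep rows with b.year <= 1967.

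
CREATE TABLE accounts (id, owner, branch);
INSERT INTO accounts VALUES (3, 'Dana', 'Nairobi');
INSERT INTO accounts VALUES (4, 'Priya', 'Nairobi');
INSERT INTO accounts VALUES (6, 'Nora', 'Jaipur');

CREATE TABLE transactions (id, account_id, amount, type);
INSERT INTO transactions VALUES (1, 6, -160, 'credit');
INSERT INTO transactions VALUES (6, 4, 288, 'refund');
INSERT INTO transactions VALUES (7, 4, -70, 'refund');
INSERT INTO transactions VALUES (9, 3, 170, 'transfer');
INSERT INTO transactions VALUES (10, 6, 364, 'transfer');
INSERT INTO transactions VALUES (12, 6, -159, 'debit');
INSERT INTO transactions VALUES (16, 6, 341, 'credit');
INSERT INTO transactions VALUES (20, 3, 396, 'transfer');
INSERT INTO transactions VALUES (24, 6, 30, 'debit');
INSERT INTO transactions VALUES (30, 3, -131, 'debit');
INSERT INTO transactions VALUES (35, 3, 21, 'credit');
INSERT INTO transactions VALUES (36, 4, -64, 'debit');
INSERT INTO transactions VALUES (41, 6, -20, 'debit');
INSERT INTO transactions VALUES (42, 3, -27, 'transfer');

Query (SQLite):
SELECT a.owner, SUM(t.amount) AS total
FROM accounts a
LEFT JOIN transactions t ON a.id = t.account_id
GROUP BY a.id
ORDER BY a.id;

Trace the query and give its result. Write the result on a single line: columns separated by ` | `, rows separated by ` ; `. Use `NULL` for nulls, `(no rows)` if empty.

Dana | 429 ; Priya | 154 ; Nora | 396

LEFT JOIN keeps every accounts row; unmatched ones get NULL for transactions columns.
Group by accounts.id and compute SUM(t.amount). SUM over an all-NULL group is NULL.
  3: ids {9, 20, 30, 35, 42} → SUM(t.amount)=429
  4: ids {6, 7, 36} → SUM(t.amount)=154
  6: ids {1, 10, 12, 16, 24, 41} → SUM(t.amount)=396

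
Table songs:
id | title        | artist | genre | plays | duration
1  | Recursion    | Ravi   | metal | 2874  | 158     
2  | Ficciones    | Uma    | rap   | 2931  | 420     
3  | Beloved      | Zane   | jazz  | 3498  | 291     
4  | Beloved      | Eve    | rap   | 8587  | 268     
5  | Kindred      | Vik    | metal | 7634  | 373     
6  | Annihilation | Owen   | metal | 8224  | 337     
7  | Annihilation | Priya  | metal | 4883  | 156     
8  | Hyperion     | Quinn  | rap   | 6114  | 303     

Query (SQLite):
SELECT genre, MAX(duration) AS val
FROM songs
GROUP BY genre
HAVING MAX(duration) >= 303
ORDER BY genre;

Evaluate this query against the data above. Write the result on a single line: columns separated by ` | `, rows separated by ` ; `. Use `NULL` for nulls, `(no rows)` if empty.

metal | 373 ; rap | 420

Partition songs by genre; compute MAX(duration) within each group.
HAVING: keep groups where MAX(duration) >= 303.
  jazz: ids {3} → MAX(duration)=291
  metal: ids {1, 5, 6, 7} → MAX(duration)=373
  rap: ids {2, 4, 8} → MAX(duration)=420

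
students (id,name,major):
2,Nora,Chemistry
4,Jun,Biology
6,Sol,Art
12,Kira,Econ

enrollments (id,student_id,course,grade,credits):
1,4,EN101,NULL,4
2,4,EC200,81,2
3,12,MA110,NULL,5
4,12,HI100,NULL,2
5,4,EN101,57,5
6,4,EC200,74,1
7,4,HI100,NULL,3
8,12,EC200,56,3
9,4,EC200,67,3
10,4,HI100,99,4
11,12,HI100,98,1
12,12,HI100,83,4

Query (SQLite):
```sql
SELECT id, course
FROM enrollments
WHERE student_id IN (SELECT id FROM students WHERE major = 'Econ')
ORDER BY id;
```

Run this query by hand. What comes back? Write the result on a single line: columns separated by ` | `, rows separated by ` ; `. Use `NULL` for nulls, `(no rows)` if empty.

3 | MA110 ; 4 | HI100 ; 8 | EC200 ; 11 | HI100 ; 12 | HI100

Inner query: students.id where major = 'Econ'.
Outer: keep enrollments rows whose student_id is in that set.
Inner query → {12}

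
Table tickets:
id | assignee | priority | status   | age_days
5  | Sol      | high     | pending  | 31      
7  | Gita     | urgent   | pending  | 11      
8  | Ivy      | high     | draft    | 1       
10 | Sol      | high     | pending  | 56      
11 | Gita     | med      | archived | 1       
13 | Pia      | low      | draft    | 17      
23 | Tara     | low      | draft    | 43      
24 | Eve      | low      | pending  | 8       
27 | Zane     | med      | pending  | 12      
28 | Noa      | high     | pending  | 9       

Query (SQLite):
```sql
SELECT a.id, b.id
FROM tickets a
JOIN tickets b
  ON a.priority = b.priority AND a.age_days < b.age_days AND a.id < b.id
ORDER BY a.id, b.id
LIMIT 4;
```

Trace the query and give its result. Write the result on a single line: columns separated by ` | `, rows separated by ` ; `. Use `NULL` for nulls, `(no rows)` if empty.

Pairs (a,b) with same priority, a.age_days < b.age_days, a.id < b.id.
priority groups: high:{5,8,10,28} low:{13,23,24} med:{11,27} urgent:{7}
Ordered by (a.id, b.id); first 4.

5 | 10 ; 8 | 10 ; 8 | 28 ; 11 | 27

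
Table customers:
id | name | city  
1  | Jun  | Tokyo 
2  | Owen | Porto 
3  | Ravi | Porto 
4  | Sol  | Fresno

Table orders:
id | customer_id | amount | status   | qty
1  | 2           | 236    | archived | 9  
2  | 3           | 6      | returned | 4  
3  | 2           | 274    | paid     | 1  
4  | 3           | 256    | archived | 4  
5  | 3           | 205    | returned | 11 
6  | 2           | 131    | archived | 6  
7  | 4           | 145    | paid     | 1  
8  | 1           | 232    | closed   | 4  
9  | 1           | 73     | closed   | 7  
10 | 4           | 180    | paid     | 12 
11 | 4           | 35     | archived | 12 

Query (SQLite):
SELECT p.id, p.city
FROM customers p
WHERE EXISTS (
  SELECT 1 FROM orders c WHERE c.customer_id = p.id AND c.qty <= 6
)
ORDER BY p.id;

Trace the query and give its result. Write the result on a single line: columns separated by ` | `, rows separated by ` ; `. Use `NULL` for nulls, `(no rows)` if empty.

1 | Tokyo ; 2 | Porto ; 3 | Porto ; 4 | Fresno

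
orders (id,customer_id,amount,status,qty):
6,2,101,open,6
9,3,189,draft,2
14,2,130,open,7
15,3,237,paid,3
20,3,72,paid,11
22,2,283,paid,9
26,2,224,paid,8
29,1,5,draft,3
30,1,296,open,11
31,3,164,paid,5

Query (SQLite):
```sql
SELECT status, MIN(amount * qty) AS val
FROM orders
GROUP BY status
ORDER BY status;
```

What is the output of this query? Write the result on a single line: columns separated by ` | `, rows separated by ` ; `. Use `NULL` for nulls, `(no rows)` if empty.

draft | 15 ; open | 606 ; paid | 711

For each row compute amount * qty.
Group by status; take MIN of the expression per group.
  draft: ids {9, 29} → MIN(amount * qty)=15
  open: ids {6, 14, 30} → MIN(amount * qty)=606
  paid: ids {15, 20, 22, 26, 31} → MIN(amount * qty)=711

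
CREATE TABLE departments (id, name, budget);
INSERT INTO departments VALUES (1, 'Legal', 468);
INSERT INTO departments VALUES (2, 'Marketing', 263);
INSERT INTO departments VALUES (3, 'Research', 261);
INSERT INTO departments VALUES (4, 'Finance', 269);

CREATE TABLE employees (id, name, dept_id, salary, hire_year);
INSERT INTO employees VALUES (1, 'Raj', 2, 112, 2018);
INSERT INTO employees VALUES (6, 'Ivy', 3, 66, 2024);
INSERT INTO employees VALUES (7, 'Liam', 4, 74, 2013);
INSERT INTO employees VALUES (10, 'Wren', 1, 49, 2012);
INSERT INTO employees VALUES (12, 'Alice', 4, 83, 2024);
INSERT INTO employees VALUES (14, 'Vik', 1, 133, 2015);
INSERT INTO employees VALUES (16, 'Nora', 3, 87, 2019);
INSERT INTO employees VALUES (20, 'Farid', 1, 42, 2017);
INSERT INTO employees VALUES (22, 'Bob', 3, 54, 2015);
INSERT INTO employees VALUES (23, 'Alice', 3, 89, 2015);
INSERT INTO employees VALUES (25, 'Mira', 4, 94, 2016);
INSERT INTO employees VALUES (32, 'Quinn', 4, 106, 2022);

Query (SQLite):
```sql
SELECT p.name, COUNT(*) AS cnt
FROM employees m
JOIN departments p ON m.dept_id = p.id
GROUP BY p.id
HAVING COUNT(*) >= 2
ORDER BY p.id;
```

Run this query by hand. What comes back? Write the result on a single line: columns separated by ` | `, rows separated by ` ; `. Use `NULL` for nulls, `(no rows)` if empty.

Join each employees row to its departments via dept_id.
Group joined rows by departments.id; compute COUNT(*) per group.
HAVING: keep groups with count ≥ 2.
  1: ids {10, 14, 20} → COUNT(*)=3
  2: ids {1} → COUNT(*)=1
  3: ids {6, 16, 22, 23} → COUNT(*)=4
  4: ids {7, 12, 25, 32} → COUNT(*)=4

Legal | 3 ; Research | 4 ; Finance | 4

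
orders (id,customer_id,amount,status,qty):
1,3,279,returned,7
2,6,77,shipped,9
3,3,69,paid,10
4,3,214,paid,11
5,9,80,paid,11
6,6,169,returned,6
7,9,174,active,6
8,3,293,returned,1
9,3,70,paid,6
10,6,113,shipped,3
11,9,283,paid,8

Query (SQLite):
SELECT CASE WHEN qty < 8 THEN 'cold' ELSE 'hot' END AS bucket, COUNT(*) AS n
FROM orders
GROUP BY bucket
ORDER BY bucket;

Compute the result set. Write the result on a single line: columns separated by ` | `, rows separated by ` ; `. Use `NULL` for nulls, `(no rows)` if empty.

Bucket rows by qty < 8 → 'cold' else 'hot'; count each bucket.

cold | 6 ; hot | 5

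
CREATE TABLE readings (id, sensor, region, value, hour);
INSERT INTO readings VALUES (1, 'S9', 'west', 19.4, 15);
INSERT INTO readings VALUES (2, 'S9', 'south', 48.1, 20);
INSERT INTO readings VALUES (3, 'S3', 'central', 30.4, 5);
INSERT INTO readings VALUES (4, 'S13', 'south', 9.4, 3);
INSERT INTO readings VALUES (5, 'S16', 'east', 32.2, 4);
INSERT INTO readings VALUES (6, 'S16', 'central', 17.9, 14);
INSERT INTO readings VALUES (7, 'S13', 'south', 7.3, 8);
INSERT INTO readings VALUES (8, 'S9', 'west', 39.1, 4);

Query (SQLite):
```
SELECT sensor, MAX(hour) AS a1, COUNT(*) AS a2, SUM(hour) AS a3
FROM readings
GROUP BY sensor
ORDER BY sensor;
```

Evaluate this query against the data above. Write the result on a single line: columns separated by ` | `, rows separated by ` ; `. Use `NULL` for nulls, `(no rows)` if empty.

Group readings by sensor.
Per group compute: MAX(hour), COUNT(*), SUM(hour).
  S13: ids {4, 7} → MAX(hour)=8, COUNT(*)=2, SUM(hour)=11
  S16: ids {5, 6} → MAX(hour)=14, COUNT(*)=2, SUM(hour)=18
  S3: ids {3} → MAX(hour)=5, COUNT(*)=1, SUM(hour)=5
  S9: ids {1, 2, 8} → MAX(hour)=20, COUNT(*)=3, SUM(hour)=39

S13 | 8 | 2 | 11 ; S16 | 14 | 2 | 18 ; S3 | 5 | 1 | 5 ; S9 | 20 | 3 | 39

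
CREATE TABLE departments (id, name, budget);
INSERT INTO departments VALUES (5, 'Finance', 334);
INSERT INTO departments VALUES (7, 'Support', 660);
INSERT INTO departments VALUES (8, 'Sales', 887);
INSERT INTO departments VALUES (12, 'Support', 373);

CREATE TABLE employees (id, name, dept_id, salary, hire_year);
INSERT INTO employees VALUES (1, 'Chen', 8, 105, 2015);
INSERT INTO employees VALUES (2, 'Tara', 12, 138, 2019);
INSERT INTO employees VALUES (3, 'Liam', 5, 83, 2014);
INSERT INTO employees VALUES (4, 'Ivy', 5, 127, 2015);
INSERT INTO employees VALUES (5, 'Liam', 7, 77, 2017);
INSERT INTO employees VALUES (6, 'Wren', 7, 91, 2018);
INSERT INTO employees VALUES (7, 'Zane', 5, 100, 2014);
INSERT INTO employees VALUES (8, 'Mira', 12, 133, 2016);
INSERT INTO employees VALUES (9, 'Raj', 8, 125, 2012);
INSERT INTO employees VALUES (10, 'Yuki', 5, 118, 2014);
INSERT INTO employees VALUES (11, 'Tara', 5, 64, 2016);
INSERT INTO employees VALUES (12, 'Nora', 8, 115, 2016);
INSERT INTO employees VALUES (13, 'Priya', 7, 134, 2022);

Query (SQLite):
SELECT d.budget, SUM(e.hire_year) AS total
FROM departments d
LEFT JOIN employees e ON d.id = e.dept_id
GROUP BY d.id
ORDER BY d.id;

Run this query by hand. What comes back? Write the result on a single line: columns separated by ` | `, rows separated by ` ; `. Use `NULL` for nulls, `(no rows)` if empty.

LEFT JOIN keeps every departments row; unmatched ones get NULL for employees columns.
Group by departments.id and compute SUM(e.hire_year). SUM over an all-NULL group is NULL.
  5: ids {3, 4, 7, 10, 11} → SUM(e.hire_year)=10073
  7: ids {5, 6, 13} → SUM(e.hire_year)=6057
  8: ids {1, 9, 12} → SUM(e.hire_year)=6043
  12: ids {2, 8} → SUM(e.hire_year)=4035

334 | 10073 ; 660 | 6057 ; 887 | 6043 ; 373 | 4035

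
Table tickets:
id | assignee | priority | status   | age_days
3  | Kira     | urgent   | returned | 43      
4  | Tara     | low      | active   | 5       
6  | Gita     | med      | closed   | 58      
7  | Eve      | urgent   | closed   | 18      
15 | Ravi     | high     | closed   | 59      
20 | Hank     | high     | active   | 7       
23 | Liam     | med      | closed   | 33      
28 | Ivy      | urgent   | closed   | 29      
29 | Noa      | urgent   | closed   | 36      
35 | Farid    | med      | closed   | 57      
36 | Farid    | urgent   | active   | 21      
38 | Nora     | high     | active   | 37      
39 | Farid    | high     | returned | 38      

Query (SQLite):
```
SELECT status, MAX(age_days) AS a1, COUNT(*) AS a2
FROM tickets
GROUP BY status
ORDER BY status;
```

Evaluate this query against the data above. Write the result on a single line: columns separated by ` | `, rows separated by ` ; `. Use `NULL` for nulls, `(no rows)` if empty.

Group tickets by status.
Per group compute: MAX(age_days), COUNT(*).
  active: ids {4, 20, 36, 38} → MAX(age_days)=37, COUNT(*)=4
  closed: ids {6, 7, 15, 23, 28, 29, 35} → MAX(age_days)=59, COUNT(*)=7
  returned: ids {3, 39} → MAX(age_days)=43, COUNT(*)=2

active | 37 | 4 ; closed | 59 | 7 ; returned | 43 | 2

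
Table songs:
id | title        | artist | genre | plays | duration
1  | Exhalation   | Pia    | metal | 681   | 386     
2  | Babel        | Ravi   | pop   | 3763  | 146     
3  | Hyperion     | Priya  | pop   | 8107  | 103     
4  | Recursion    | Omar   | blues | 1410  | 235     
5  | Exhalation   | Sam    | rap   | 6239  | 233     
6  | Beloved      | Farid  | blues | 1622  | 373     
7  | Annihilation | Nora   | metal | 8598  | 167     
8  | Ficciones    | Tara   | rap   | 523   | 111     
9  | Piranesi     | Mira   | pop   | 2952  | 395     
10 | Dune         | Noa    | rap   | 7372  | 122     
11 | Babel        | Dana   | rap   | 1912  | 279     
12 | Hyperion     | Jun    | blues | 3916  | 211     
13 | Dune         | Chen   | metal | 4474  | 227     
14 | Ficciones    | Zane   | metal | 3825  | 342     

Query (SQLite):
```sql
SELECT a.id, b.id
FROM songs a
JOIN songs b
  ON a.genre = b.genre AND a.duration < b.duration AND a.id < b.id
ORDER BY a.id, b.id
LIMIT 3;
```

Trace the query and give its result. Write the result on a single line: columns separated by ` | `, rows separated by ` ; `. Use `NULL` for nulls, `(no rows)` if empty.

2 | 9 ; 3 | 9 ; 4 | 6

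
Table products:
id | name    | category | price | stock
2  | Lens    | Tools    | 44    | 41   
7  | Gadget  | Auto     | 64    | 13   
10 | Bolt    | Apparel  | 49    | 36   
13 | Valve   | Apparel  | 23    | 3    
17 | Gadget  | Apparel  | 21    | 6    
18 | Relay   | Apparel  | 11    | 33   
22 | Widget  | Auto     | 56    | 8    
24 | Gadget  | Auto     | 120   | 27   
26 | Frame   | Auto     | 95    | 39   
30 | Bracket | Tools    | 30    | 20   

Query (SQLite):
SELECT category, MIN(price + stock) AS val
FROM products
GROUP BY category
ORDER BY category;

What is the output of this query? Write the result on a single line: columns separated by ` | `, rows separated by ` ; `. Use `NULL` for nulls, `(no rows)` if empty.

Apparel | 26 ; Auto | 64 ; Tools | 50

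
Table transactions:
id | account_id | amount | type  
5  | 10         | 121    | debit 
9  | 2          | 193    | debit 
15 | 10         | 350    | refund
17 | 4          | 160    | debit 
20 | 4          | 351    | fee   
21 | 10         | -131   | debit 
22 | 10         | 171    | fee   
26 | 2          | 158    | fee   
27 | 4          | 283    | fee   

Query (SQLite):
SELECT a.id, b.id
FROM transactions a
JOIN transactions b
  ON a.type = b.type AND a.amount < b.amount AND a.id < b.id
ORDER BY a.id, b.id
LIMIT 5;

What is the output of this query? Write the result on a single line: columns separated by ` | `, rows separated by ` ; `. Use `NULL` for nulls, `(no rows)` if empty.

5 | 9 ; 5 | 17 ; 22 | 27 ; 26 | 27

Pairs (a,b) with same type, a.amount < b.amount, a.id < b.id.
type groups: debit:{5,9,17,21} fee:{20,22,26,27} refund:{15}
Ordered by (a.id, b.id); first 5.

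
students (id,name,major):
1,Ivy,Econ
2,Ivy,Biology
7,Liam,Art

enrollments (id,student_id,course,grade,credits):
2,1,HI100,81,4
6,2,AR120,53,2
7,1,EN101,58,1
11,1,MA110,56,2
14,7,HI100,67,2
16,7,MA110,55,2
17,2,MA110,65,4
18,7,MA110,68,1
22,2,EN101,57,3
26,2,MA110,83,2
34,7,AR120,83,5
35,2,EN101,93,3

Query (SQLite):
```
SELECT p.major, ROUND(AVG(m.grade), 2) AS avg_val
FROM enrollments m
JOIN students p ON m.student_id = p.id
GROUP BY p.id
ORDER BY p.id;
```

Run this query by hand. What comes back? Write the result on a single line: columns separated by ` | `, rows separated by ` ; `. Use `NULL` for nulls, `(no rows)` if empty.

Econ | 65 ; Biology | 70.2 ; Art | 68.25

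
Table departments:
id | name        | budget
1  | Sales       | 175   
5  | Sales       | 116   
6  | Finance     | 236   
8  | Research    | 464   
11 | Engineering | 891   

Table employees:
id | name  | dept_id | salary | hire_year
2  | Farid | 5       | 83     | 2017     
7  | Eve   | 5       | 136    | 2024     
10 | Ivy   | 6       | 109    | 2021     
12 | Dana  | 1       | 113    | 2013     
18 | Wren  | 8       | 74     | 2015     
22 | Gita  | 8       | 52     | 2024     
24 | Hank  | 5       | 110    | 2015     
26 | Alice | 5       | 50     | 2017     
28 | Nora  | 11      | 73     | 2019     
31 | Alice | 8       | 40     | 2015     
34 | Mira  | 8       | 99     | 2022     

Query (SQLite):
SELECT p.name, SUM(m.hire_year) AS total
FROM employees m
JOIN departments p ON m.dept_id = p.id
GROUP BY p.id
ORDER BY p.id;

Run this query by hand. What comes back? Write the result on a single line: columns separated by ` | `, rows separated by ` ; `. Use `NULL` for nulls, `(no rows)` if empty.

Sales | 2013 ; Sales | 8073 ; Finance | 2021 ; Research | 8076 ; Engineering | 2019

Join each employees row to its departments via dept_id.
Group joined rows by departments.id; compute SUM(m.hire_year) per group.
  1: ids {12} → SUM(m.hire_year)=2013
  5: ids {2, 7, 24, 26} → SUM(m.hire_year)=8073
  6: ids {10} → SUM(m.hire_year)=2021
  8: ids {18, 22, 31, 34} → SUM(m.hire_year)=8076
  11: ids {28} → SUM(m.hire_year)=2019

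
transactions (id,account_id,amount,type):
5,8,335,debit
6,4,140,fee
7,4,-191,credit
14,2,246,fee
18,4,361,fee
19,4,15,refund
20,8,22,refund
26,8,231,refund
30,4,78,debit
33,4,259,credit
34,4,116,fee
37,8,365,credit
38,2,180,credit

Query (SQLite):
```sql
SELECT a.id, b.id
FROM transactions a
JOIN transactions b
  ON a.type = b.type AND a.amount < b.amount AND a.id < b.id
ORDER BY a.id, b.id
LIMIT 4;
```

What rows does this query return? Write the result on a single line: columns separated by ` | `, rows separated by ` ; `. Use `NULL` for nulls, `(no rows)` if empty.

6 | 14 ; 6 | 18 ; 7 | 33 ; 7 | 37

Pairs (a,b) with same type, a.amount < b.amount, a.id < b.id.
type groups: credit:{7,33,37,38} debit:{5,30} fee:{6,14,18,34} refund:{19,20,26}
Ordered by (a.id, b.id); first 4.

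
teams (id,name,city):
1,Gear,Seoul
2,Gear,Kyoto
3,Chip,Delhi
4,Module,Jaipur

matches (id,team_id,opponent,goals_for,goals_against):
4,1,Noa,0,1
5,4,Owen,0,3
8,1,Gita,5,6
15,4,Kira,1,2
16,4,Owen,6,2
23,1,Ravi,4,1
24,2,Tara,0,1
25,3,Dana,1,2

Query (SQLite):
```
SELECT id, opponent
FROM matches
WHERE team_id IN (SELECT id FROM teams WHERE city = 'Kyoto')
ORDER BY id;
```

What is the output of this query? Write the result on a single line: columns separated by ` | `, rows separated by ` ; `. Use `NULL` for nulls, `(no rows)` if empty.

24 | Tara

Inner query: teams.id where city = 'Kyoto'.
Outer: keep matches rows whose team_id is in that set.
Inner query → {2}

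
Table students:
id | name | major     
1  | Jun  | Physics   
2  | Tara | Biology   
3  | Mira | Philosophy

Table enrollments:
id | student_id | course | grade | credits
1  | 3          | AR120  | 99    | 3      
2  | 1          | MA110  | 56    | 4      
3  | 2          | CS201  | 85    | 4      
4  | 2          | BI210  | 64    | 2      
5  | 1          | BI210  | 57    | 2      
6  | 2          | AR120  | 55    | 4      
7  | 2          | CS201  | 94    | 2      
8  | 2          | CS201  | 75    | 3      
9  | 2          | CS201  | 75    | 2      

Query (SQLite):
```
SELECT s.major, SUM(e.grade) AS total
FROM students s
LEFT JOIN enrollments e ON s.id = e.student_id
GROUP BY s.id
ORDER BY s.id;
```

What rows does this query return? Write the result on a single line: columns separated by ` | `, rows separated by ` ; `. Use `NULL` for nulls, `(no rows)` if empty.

Physics | 113 ; Biology | 448 ; Philosophy | 99

LEFT JOIN keeps every students row; unmatched ones get NULL for enrollments columns.
Group by students.id and compute SUM(e.grade). SUM over an all-NULL group is NULL.
  1: ids {2, 5} → SUM(e.grade)=113
  2: ids {3, 4, 6, 7, 8, 9} → SUM(e.grade)=448
  3: ids {1} → SUM(e.grade)=99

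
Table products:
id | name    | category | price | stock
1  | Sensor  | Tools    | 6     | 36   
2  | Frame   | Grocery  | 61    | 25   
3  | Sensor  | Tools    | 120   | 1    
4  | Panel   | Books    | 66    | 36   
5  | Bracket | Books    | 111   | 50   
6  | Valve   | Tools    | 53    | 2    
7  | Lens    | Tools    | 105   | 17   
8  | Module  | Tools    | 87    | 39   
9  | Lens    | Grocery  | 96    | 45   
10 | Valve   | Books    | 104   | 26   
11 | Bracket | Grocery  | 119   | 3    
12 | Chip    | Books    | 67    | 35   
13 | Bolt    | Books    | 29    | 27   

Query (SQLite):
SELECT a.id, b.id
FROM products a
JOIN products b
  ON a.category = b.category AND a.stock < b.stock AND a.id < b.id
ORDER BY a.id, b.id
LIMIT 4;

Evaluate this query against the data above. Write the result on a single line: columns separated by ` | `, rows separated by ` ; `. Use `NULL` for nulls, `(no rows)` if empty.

1 | 8 ; 2 | 9 ; 3 | 6 ; 3 | 7

Pairs (a,b) with same category, a.stock < b.stock, a.id < b.id.
category groups: Books:{4,5,10,12,13} Grocery:{2,9,11} Tools:{1,3,6,7,8}
Ordered by (a.id, b.id); first 4.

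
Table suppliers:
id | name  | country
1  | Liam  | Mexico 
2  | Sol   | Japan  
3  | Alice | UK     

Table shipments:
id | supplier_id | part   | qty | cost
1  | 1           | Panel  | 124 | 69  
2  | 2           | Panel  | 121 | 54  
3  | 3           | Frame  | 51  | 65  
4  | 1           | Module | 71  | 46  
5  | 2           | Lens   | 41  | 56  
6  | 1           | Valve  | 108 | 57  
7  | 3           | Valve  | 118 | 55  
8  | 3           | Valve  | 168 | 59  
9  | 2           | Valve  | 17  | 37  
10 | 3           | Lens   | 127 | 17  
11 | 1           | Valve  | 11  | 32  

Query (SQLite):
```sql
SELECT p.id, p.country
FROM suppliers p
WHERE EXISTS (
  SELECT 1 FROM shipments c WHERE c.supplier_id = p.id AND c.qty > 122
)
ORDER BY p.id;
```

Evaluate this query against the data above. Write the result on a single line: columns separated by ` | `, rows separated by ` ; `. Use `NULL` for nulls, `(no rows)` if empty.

For each suppliers row, check whether any shipments with matching supplier_id has qty > 122.
Keep rows where that is true.

1 | Mexico ; 3 | UK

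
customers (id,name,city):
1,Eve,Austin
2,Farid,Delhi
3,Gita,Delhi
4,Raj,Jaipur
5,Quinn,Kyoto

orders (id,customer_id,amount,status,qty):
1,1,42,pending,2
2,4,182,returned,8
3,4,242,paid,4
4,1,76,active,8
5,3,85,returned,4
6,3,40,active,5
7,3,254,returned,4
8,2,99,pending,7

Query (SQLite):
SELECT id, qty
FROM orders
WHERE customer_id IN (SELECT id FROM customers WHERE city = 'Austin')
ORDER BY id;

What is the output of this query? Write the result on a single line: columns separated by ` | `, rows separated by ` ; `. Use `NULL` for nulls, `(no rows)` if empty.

Inner query: customers.id where city = 'Austin'.
Outer: keep orders rows whose customer_id is in that set.
Inner query → {1}

1 | 2 ; 4 | 8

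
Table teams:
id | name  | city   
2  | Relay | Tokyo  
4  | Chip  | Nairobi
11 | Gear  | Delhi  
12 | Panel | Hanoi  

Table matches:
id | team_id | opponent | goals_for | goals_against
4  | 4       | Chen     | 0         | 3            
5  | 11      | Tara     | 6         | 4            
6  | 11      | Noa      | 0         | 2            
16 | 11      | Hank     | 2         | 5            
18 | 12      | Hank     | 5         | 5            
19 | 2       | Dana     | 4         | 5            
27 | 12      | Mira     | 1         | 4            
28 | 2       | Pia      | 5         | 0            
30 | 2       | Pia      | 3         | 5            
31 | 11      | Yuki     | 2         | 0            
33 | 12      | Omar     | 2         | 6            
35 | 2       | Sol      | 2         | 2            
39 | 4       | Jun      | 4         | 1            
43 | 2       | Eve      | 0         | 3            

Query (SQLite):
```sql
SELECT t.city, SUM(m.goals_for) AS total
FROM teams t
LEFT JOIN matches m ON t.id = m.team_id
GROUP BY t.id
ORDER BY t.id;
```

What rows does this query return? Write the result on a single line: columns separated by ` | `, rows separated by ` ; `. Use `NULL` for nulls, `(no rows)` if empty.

LEFT JOIN keeps every teams row; unmatched ones get NULL for matches columns.
Group by teams.id and compute SUM(m.goals_for). SUM over an all-NULL group is NULL.
  2: ids {19, 28, 30, 35, 43} → SUM(m.goals_for)=14
  4: ids {4, 39} → SUM(m.goals_for)=4
  11: ids {5, 6, 16, 31} → SUM(m.goals_for)=10
  12: ids {18, 27, 33} → SUM(m.goals_for)=8

Tokyo | 14 ; Nairobi | 4 ; Delhi | 10 ; Hanoi | 8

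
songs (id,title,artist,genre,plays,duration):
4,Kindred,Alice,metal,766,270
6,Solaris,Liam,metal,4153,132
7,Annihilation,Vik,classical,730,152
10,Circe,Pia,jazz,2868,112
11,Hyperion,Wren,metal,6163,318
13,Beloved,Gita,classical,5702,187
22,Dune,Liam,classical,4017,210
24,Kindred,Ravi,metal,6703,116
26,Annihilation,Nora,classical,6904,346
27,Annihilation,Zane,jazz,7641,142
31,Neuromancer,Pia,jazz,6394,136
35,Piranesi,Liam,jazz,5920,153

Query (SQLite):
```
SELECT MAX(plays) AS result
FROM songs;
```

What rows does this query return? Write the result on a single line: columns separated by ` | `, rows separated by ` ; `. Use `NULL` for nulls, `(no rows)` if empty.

All plays values: [766, 4153, 730, 2868, 6163, 5702, 4017, 6703, 6904, 7641, 6394, 5920].
MAX of non-NULL values = 7641.

7641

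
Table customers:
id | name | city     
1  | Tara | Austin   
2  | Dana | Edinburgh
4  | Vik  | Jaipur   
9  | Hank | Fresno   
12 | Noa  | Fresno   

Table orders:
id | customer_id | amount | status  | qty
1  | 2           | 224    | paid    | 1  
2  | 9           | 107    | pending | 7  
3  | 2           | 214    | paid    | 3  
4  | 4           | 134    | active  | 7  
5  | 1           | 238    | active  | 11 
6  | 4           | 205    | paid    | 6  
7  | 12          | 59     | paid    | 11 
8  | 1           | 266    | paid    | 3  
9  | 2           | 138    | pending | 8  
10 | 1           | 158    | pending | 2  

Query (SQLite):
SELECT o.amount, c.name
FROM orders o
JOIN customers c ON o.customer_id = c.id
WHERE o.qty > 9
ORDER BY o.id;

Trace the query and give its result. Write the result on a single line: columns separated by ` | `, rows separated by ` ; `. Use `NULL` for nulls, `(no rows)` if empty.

Each orders row matches the customers row where customer_id = customers.id.
Then keep rows with o.qty > 9.

238 | Tara ; 59 | Noa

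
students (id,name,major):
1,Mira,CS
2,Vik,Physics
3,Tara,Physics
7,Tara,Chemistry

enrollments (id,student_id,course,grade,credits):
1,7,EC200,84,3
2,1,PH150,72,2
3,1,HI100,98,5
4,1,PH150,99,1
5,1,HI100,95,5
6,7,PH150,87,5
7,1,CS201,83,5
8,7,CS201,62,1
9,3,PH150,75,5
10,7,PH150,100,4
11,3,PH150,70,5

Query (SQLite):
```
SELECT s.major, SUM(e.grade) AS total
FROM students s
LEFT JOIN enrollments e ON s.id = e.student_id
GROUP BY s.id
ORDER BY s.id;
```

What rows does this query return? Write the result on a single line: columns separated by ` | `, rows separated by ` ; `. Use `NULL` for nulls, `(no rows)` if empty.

LEFT JOIN keeps every students row; unmatched ones get NULL for enrollments columns.
Group by students.id and compute SUM(e.grade). SUM over an all-NULL group is NULL.
  1: ids {2, 3, 4, 5, 7} → SUM(e.grade)=447
  2: ids {—} → SUM(e.grade)=NULL
  3: ids {9, 11} → SUM(e.grade)=145
  7: ids {1, 6, 8, 10} → SUM(e.grade)=333

CS | 447 ; Physics | NULL ; Physics | 145 ; Chemistry | 333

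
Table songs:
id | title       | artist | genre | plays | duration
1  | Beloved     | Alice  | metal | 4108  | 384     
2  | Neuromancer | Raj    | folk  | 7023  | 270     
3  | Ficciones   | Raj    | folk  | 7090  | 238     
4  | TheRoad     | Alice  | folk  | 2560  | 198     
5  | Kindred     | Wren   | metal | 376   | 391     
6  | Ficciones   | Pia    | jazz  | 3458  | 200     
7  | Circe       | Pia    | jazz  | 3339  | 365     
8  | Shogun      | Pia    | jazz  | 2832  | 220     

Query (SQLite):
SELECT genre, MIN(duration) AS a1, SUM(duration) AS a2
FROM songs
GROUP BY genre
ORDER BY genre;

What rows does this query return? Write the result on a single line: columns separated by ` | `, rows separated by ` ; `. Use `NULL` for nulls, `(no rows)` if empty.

Group songs by genre.
Per group compute: MIN(duration), SUM(duration).
  folk: ids {2, 3, 4} → MIN(duration)=198, SUM(duration)=706
  jazz: ids {6, 7, 8} → MIN(duration)=200, SUM(duration)=785
  metal: ids {1, 5} → MIN(duration)=384, SUM(duration)=775

folk | 198 | 706 ; jazz | 200 | 785 ; metal | 384 | 775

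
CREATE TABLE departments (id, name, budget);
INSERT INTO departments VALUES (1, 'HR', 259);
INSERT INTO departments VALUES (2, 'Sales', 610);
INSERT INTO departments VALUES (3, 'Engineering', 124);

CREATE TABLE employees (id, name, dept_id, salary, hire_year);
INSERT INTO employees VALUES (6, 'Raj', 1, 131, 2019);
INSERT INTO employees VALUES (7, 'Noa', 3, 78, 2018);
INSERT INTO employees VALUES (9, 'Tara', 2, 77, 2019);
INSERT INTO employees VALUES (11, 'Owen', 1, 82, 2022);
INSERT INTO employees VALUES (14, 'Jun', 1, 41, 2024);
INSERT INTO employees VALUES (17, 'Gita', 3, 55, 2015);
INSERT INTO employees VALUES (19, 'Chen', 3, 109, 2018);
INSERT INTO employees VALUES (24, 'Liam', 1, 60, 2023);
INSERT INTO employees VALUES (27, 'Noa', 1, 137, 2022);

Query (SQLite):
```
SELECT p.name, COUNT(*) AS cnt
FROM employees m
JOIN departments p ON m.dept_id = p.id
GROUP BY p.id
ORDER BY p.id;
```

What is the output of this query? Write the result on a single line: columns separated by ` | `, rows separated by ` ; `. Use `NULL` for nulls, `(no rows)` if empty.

HR | 5 ; Sales | 1 ; Engineering | 3

Join each employees row to its departments via dept_id.
Group joined rows by departments.id; compute COUNT(*) per group.
  1: ids {6, 11, 14, 24, 27} → COUNT(*)=5
  2: ids {9} → COUNT(*)=1
  3: ids {7, 17, 19} → COUNT(*)=3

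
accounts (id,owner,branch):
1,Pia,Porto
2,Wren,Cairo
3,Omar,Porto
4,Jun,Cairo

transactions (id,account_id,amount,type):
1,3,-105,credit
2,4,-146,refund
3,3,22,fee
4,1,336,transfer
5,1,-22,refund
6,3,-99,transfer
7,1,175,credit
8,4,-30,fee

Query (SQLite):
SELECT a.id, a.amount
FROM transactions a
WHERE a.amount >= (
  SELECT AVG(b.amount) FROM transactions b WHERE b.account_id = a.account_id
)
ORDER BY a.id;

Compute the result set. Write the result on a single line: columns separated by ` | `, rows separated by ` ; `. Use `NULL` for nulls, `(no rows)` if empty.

3 | 22 ; 4 | 336 ; 7 | 175 ; 8 | -30

For each transactions row a, compute AVG(amount) over rows sharing a.account_id.
Keep row a if a.amount >= that per-group AVG.
  account_id=1: AVG(amount) = 163.0
  account_id=3: AVG(amount) = -60.666667
  account_id=4: AVG(amount) = -88.0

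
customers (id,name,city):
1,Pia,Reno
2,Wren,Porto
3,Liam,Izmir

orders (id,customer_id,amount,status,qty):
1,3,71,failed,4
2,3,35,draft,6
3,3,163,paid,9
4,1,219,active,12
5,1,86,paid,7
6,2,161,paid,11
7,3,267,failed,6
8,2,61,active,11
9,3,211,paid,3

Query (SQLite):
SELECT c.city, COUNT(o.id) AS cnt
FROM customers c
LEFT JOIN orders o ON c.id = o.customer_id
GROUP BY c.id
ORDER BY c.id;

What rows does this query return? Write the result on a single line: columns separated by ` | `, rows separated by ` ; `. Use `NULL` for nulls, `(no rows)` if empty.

Reno | 2 ; Porto | 2 ; Izmir | 5

LEFT JOIN keeps every customers row; unmatched ones get NULL for orders columns.
Group by customers.id and compute COUNT(o.id). COUNT(col) of an all-NULL group is 0.
  1: ids {4, 5} → COUNT(o.id)=2
  2: ids {6, 8} → COUNT(o.id)=2
  3: ids {1, 2, 3, 7, 9} → COUNT(o.id)=5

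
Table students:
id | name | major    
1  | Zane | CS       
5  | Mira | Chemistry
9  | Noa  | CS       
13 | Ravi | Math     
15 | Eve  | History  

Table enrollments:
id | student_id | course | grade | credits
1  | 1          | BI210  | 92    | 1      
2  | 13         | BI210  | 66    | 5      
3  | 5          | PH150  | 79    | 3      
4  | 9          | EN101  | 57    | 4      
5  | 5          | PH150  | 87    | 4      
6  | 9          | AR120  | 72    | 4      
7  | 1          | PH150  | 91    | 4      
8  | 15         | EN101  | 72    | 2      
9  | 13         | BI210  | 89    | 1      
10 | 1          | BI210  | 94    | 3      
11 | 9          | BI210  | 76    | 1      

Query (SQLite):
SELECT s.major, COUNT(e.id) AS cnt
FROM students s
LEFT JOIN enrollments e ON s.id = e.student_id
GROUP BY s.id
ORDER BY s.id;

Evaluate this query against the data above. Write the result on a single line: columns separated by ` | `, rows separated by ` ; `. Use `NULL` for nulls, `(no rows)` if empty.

LEFT JOIN keeps every students row; unmatched ones get NULL for enrollments columns.
Group by students.id and compute COUNT(e.id). COUNT(col) of an all-NULL group is 0.
  1: ids {1, 7, 10} → COUNT(e.id)=3
  5: ids {3, 5} → COUNT(e.id)=2
  9: ids {4, 6, 11} → COUNT(e.id)=3
  13: ids {2, 9} → COUNT(e.id)=2
  15: ids {8} → COUNT(e.id)=1

CS | 3 ; Chemistry | 2 ; CS | 3 ; Math | 2 ; History | 1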